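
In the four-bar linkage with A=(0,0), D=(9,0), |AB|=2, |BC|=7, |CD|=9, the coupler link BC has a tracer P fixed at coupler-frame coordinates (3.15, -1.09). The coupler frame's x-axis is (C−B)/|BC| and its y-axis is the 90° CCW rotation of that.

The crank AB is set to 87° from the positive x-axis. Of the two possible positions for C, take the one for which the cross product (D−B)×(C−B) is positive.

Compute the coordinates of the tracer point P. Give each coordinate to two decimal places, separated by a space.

A=(0,0), D=(9.00,0)
B = A + 2.00·(cos87°, sin87°) = (0.1047, 1.9973)
|BD| = 9.1168
circle(B,7.00) ∩ circle(D,9.00): a=2.8034, h=6.4141
  candidates: C₊=(4.2451,7.6414) cross=58.476; C₋=(1.4348,-4.8752) cross=-58.476
  mode + wants cross > 0 → take C=(4.2451,7.6414) (cross=58.476)
ex = (C−B)/|BC| = (0.5915,0.8063); ey = (-0.8063,0.5915)
P = B + 3.15·ex + -1.09·ey = (2.8468,3.8924)

2.85 3.89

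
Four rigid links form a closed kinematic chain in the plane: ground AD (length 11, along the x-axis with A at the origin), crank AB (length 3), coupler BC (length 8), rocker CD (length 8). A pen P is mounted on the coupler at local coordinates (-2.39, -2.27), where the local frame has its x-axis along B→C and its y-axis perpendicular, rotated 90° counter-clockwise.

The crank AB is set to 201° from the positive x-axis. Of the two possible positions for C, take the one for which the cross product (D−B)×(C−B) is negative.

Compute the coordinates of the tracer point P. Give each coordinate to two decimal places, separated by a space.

A=(0,0), D=(11.00,0)
B = A + 3.00·(cos201°, sin201°) = (-2.8007, -1.0751)
|BD| = 13.8426
circle(B,8.00) ∩ circle(D,8.00): a=6.9213, h=4.0120
  candidates: C₊=(3.7880,3.4623) cross=55.536; C₋=(4.4112,-4.5374) cross=-55.536
  mode - wants cross < 0 → take C=(4.4112,-4.5374) (cross=-55.536)
ex = (C−B)/|BC| = (0.9015,-0.4328); ey = (0.4328,0.9015)
P = B + -2.39·ex + -2.27·ey = (-5.9377,-2.0871)

-5.94 -2.09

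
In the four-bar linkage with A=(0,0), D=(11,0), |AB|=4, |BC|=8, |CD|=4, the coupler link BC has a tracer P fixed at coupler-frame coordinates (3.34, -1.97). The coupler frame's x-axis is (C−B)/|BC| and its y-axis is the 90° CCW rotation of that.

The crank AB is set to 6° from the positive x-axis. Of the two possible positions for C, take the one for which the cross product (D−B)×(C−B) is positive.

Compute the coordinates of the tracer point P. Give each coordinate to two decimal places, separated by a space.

7.85 0.15

A=(0,0), D=(11.00,0)
B = A + 4.00·(cos6°, sin6°) = (3.9781, 0.4181)
|BD| = 7.0343
circle(B,8.00) ∩ circle(D,4.00): a=6.9290, h=3.9986
  candidates: C₊=(11.1325,3.9978) cross=28.128; C₋=(10.6572,-3.9853) cross=-28.128
  mode + wants cross > 0 → take C=(11.1325,3.9978) (cross=28.128)
ex = (C−B)/|BC| = (0.8943,0.4475); ey = (-0.4475,0.8943)
P = B + 3.34·ex + -1.97·ey = (7.8466,0.1509)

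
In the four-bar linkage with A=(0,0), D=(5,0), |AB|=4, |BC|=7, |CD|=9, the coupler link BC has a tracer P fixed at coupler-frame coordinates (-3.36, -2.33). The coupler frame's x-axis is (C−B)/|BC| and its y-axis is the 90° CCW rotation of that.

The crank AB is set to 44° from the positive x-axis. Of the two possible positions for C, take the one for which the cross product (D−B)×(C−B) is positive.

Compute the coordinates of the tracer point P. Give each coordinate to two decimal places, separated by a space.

A=(0,0), D=(5.00,0)
B = A + 4.00·(cos44°, sin44°) = (2.8774, 2.7786)
|BD| = 3.4966
circle(B,7.00) ∩ circle(D,9.00): a=-2.8275, h=6.4035
  candidates: C₊=(6.2495,8.9128) cross=22.391; C₋=(-3.9277,1.1383) cross=-22.391
  mode + wants cross > 0 → take C=(6.2495,8.9128) (cross=22.391)
ex = (C−B)/|BC| = (0.4817,0.8763); ey = (-0.8763,0.4817)
P = B + -3.36·ex + -2.33·ey = (3.3005,-1.2882)

3.30 -1.29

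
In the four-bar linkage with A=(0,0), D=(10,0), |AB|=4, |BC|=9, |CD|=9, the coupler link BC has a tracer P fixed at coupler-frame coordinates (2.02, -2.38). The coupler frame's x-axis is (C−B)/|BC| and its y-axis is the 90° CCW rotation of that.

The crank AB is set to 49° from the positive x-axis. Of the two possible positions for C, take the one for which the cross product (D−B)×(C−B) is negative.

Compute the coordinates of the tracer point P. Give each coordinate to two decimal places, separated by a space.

A=(0,0), D=(10.00,0)
B = A + 4.00·(cos49°, sin49°) = (2.6242, 3.0188)
|BD| = 7.9696
circle(B,9.00) ∩ circle(D,9.00): a=3.9848, h=8.0698
  candidates: C₊=(9.3689,8.9778) cross=64.313; C₋=(3.2554,-5.9590) cross=-64.313
  mode - wants cross < 0 → take C=(3.2554,-5.9590) (cross=-64.313)
ex = (C−B)/|BC| = (0.0701,-0.9975); ey = (0.9975,0.0701)
P = B + 2.02·ex + -2.38·ey = (0.3917,0.8369)

0.39 0.84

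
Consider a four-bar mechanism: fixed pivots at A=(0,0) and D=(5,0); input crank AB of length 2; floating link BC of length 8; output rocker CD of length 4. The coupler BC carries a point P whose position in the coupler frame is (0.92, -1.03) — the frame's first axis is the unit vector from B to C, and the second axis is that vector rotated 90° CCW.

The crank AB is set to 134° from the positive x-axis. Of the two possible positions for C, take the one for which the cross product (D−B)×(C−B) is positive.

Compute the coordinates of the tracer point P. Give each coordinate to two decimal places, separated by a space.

A=(0,0), D=(5.00,0)
B = A + 2.00·(cos134°, sin134°) = (-1.3893, 1.4387)
|BD| = 6.5493
circle(B,8.00) ∩ circle(D,4.00): a=6.9392, h=3.9810
  candidates: C₊=(6.2548,3.7981) cross=26.072; C₋=(4.5059,-3.9694) cross=-26.072
  mode + wants cross > 0 → take C=(6.2548,3.7981) (cross=26.072)
ex = (C−B)/|BC| = (0.9555,0.2949); ey = (-0.2949,0.9555)
P = B + 0.92·ex + -1.03·ey = (-0.2065,0.7258)

-0.21 0.73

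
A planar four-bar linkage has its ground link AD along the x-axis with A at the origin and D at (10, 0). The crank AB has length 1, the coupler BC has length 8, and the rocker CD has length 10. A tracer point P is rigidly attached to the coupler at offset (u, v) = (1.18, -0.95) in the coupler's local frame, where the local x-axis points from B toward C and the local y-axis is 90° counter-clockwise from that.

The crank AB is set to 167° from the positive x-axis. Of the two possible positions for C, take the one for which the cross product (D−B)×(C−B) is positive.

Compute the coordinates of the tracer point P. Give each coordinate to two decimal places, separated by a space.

A=(0,0), D=(10.00,0)
B = A + 1.00·(cos167°, sin167°) = (-0.9744, 0.2250)
|BD| = 10.9767
circle(B,8.00) ∩ circle(D,10.00): a=3.8485, h=7.0135
  candidates: C₊=(3.0170,7.1581) cross=76.985; C₋=(2.7296,-6.8659) cross=-76.985
  mode + wants cross > 0 → take C=(3.0170,7.1581) (cross=76.985)
ex = (C−B)/|BC| = (0.4989,0.8666); ey = (-0.8666,0.4989)
P = B + 1.18·ex + -0.95·ey = (0.4377,0.7736)

0.44 0.77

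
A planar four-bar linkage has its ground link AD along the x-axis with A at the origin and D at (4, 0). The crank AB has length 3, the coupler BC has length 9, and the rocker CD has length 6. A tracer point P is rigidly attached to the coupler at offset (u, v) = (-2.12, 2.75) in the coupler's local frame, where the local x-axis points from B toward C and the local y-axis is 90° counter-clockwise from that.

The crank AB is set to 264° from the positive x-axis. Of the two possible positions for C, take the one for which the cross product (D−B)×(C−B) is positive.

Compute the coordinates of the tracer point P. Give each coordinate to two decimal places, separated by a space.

-3.53 -4.29

A=(0,0), D=(4.00,0)
B = A + 3.00·(cos264°, sin264°) = (-0.3136, -2.9836)
|BD| = 5.2449
circle(B,9.00) ∩ circle(D,6.00): a=6.9123, h=5.7636
  candidates: C₊=(2.0927,5.6888) cross=30.230; C₋=(8.6501,-3.7917) cross=-30.230
  mode + wants cross > 0 → take C=(2.0927,5.6888) (cross=30.230)
ex = (C−B)/|BC| = (0.2674,0.9636); ey = (-0.9636,0.2674)
P = B + -2.12·ex + 2.75·ey = (-3.5303,-4.2911)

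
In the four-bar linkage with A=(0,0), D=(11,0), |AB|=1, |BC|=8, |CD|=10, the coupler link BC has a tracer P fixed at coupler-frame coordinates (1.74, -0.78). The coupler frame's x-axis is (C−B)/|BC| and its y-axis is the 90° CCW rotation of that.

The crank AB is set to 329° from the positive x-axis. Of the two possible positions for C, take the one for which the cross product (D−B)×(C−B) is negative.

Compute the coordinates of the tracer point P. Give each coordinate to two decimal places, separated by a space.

0.96 -2.42

A=(0,0), D=(11.00,0)
B = A + 1.00·(cos329°, sin329°) = (0.8572, -0.5150)
|BD| = 10.1559
circle(B,8.00) ∩ circle(D,10.00): a=3.3056, h=7.2851
  candidates: C₊=(3.7890,6.9284) cross=73.987; C₋=(4.5279,-7.6232) cross=-73.987
  mode - wants cross < 0 → take C=(4.5279,-7.6232) (cross=-73.987)
ex = (C−B)/|BC| = (0.4588,-0.8885); ey = (0.8885,0.4588)
P = B + 1.74·ex + -0.78·ey = (0.9625,-2.4190)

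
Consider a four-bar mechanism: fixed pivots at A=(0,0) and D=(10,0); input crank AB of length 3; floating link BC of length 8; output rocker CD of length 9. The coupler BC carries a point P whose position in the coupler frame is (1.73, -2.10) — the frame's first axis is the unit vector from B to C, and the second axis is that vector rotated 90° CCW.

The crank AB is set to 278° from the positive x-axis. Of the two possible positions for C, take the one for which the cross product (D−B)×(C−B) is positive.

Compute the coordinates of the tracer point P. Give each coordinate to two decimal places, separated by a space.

A=(0,0), D=(10.00,0)
B = A + 3.00·(cos278°, sin278°) = (0.4175, -2.9708)
|BD| = 10.0324
circle(B,8.00) ∩ circle(D,9.00): a=4.1690, h=6.8279
  candidates: C₊=(2.3776,4.7854) cross=68.500; C₋=(6.4214,-8.2579) cross=-68.500
  mode + wants cross > 0 → take C=(2.3776,4.7854) (cross=68.500)
ex = (C−B)/|BC| = (0.2450,0.9695); ey = (-0.9695,0.2450)
P = B + 1.73·ex + -2.10·ey = (2.8774,-1.8081)

2.88 -1.81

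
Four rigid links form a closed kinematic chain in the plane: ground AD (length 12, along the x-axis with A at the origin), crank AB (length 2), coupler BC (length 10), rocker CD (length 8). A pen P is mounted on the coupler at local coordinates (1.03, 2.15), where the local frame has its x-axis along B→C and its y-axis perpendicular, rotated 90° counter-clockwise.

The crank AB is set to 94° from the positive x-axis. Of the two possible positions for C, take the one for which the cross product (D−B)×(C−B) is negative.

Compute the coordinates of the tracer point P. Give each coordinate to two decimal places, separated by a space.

A=(0,0), D=(12.00,0)
B = A + 2.00·(cos94°, sin94°) = (-0.1395, 1.9951)
|BD| = 12.3024
circle(B,10.00) ∩ circle(D,8.00): a=7.6143, h=6.4825
  candidates: C₊=(8.4253,7.1569) cross=79.750; C₋=(6.3227,-5.6364) cross=-79.750
  mode - wants cross < 0 → take C=(6.3227,-5.6364) (cross=-79.750)
ex = (C−B)/|BC| = (0.6462,-0.7631); ey = (0.7631,0.6462)
P = B + 1.03·ex + 2.15·ey = (2.1669,2.5985)

2.17 2.60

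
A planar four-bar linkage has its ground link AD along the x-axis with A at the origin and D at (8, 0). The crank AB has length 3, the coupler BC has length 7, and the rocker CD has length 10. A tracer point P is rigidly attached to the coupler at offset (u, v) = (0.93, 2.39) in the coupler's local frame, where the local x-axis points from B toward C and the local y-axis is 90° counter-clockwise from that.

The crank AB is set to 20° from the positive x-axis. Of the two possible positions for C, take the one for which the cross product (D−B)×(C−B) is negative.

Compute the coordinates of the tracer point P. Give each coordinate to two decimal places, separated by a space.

A=(0,0), D=(8.00,0)
B = A + 3.00·(cos20°, sin20°) = (2.8191, 1.0261)
|BD| = 5.2815
circle(B,7.00) ∩ circle(D,10.00): a=-2.1874, h=6.6495
  candidates: C₊=(1.9652,7.9738) cross=35.120; C₋=(-0.6184,-5.0718) cross=-35.120
  mode - wants cross < 0 → take C=(-0.6184,-5.0718) (cross=-35.120)
ex = (C−B)/|BC| = (-0.4911,-0.8711); ey = (0.8711,-0.4911)
P = B + 0.93·ex + 2.39·ey = (4.4444,-0.9577)

4.44 -0.96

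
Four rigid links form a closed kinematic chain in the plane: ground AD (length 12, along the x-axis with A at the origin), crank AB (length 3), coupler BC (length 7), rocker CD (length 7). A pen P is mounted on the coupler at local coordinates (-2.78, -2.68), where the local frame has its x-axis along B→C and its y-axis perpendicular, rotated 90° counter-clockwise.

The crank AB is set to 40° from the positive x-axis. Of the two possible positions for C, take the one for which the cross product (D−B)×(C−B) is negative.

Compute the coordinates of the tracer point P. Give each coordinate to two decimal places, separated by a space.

-1.47 2.75

A=(0,0), D=(12.00,0)
B = A + 3.00·(cos40°, sin40°) = (2.2981, 1.9284)
|BD| = 9.8917
circle(B,7.00) ∩ circle(D,7.00): a=4.9458, h=4.9537
  candidates: C₊=(8.1148,5.8228) cross=49.000; C₋=(6.1834,-3.8944) cross=-49.000
  mode - wants cross < 0 → take C=(6.1834,-3.8944) (cross=-49.000)
ex = (C−B)/|BC| = (0.5550,-0.8318); ey = (0.8318,0.5550)
P = B + -2.78·ex + -2.68·ey = (-1.4742,2.7534)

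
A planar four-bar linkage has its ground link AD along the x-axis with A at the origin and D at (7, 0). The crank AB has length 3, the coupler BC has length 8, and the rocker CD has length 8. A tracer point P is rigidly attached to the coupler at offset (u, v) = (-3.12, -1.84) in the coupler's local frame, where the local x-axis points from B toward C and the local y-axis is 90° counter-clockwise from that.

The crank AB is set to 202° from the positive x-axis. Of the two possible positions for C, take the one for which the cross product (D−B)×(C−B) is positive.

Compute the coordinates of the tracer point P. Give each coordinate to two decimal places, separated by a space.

-2.84 -4.75

A=(0,0), D=(7.00,0)
B = A + 3.00·(cos202°, sin202°) = (-2.7816, -1.1238)
|BD| = 9.8459
circle(B,8.00) ∩ circle(D,8.00): a=4.9229, h=6.3059
  candidates: C₊=(1.3895,5.7028) cross=62.087; C₋=(2.8290,-6.8266) cross=-62.087
  mode + wants cross > 0 → take C=(1.3895,5.7028) (cross=62.087)
ex = (C−B)/|BC| = (0.5214,0.8533); ey = (-0.8533,0.5214)
P = B + -3.12·ex + -1.84·ey = (-2.8381,-4.7455)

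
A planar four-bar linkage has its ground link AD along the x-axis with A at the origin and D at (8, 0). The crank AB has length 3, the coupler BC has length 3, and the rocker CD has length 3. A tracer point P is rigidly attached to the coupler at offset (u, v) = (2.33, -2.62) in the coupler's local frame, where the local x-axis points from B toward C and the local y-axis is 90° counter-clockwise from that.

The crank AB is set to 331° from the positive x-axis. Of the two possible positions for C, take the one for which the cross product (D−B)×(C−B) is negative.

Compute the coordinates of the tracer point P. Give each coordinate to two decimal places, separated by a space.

A=(0,0), D=(8.00,0)
B = A + 3.00·(cos331°, sin331°) = (2.6239, -1.4544)
|BD| = 5.5694
circle(B,3.00) ∩ circle(D,3.00): a=2.7847, h=1.1160
  candidates: C₊=(5.0205,0.3501) cross=6.215; C₋=(5.6034,-1.8045) cross=-6.215
  mode - wants cross < 0 → take C=(5.6034,-1.8045) (cross=-6.215)
ex = (C−B)/|BC| = (0.9932,-0.1167); ey = (0.1167,0.9932)
P = B + 2.33·ex + -2.62·ey = (4.6322,-4.3284)

4.63 -4.33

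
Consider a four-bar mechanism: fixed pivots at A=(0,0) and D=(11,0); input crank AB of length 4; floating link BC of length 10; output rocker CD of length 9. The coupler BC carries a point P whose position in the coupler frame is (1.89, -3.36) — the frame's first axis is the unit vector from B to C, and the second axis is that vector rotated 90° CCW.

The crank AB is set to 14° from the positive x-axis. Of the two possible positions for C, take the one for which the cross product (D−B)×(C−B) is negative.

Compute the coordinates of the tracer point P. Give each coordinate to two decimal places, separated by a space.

1.46 -2.03

A=(0,0), D=(11.00,0)
B = A + 4.00·(cos14°, sin14°) = (3.8812, 0.9677)
|BD| = 7.1843
circle(B,10.00) ∩ circle(D,9.00): a=4.9145, h=8.7091
  candidates: C₊=(9.9239,8.9354) cross=62.568; C₋=(7.5778,-8.3240) cross=-62.568
  mode - wants cross < 0 → take C=(7.5778,-8.3240) (cross=-62.568)
ex = (C−B)/|BC| = (0.3697,-0.9292); ey = (0.9292,0.3697)
P = B + 1.89·ex + -3.36·ey = (1.4578,-2.0305)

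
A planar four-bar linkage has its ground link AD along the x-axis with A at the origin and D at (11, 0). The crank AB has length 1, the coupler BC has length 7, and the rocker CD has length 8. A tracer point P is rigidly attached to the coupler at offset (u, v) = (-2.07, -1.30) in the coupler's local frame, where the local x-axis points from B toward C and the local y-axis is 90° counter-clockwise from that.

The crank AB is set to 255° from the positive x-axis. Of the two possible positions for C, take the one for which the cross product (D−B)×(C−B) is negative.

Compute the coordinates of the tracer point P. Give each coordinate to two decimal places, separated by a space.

A=(0,0), D=(11.00,0)
B = A + 1.00·(cos255°, sin255°) = (-0.2588, -0.9659)
|BD| = 11.3002
circle(B,7.00) ∩ circle(D,8.00): a=4.9864, h=4.9128
  candidates: C₊=(4.2894,4.3552) cross=55.516; C₋=(5.1293,-5.4346) cross=-55.516
  mode - wants cross < 0 → take C=(5.1293,-5.4346) (cross=-55.516)
ex = (C−B)/|BC| = (0.7697,-0.6384); ey = (0.6384,0.7697)
P = B + -2.07·ex + -1.30·ey = (-2.6820,-0.6451)

-2.68 -0.65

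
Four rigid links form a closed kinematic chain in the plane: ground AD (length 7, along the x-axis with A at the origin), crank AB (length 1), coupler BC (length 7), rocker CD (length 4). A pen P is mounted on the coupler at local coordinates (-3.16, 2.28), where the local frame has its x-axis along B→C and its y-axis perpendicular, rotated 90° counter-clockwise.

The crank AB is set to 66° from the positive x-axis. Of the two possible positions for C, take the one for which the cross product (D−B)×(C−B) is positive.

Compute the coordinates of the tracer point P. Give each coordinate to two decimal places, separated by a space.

A=(0,0), D=(7.00,0)
B = A + 1.00·(cos66°, sin66°) = (0.4067, 0.9135)
|BD| = 6.6563
circle(B,7.00) ∩ circle(D,4.00): a=5.8070, h=3.9088
  candidates: C₊=(6.6953,3.9884) cross=26.018; C₋=(5.6223,-3.7553) cross=-26.018
  mode + wants cross > 0 → take C=(6.6953,3.9884) (cross=26.018)
ex = (C−B)/|BC| = (0.8984,0.4393); ey = (-0.4393,0.8984)
P = B + -3.16·ex + 2.28·ey = (-3.4336,1.5737)

-3.43 1.57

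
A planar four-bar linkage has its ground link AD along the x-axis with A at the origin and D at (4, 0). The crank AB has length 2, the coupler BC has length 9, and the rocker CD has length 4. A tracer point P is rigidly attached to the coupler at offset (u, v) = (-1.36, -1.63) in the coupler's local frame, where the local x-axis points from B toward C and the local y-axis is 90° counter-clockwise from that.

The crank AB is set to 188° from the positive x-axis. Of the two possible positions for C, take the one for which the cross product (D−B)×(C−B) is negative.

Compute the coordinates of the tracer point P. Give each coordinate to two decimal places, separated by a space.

A=(0,0), D=(4.00,0)
B = A + 2.00·(cos188°, sin188°) = (-1.9805, -0.2783)
|BD| = 5.9870
circle(B,9.00) ∩ circle(D,4.00): a=8.4219, h=3.1735
  candidates: C₊=(6.2847,3.2833) cross=19.000; C₋=(6.5798,-3.0569) cross=-19.000
  mode - wants cross < 0 → take C=(6.5798,-3.0569) (cross=-19.000)
ex = (C−B)/|BC| = (0.9512,-0.3087); ey = (0.3087,0.9512)
P = B + -1.36·ex + -1.63·ey = (-3.7773,-1.4089)

-3.78 -1.41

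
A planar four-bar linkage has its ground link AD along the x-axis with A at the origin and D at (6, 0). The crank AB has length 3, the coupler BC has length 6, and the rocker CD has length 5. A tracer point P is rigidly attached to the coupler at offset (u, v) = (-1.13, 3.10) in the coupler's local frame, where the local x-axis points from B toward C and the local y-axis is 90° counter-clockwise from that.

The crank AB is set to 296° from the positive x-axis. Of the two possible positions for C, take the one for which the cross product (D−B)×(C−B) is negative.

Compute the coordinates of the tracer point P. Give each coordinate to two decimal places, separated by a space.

A=(0,0), D=(6.00,0)
B = A + 3.00·(cos296°, sin296°) = (1.3151, -2.6964)
|BD| = 5.4054
circle(B,6.00) ∩ circle(D,5.00): a=3.7202, h=4.7074
  candidates: C₊=(2.1912,3.2393) cross=25.446; C₋=(6.8876,-4.9206) cross=-25.446
  mode - wants cross < 0 → take C=(6.8876,-4.9206) (cross=-25.446)
ex = (C−B)/|BC| = (0.9288,-0.3707); ey = (0.3707,0.9288)
P = B + -1.13·ex + 3.10·ey = (1.4148,0.6016)

1.41 0.60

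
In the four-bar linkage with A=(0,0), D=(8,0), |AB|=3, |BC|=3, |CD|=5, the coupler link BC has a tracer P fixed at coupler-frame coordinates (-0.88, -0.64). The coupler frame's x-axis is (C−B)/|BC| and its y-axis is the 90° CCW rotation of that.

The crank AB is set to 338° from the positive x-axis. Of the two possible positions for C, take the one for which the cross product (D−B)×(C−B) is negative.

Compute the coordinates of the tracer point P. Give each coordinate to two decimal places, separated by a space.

1.75 -0.77

A=(0,0), D=(8.00,0)
B = A + 3.00·(cos338°, sin338°) = (2.7816, -1.1238)
|BD| = 5.3381
circle(B,3.00) ∩ circle(D,5.00): a=1.1704, h=2.7623
  candidates: C₊=(3.3442,1.8230) cross=14.745; C₋=(4.5072,-3.5778) cross=-14.745
  mode - wants cross < 0 → take C=(4.5072,-3.5778) (cross=-14.745)
ex = (C−B)/|BC| = (0.5752,-0.8180); ey = (0.8180,0.5752)
P = B + -0.88·ex + -0.64·ey = (1.7518,-0.7721)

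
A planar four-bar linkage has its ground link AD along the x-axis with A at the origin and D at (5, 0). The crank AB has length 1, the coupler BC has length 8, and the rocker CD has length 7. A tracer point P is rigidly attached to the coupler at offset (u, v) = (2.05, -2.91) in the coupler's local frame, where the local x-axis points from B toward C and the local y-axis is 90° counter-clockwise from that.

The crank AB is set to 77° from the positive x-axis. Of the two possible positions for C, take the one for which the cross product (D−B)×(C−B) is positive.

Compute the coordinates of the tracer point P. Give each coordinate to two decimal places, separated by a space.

A=(0,0), D=(5.00,0)
B = A + 1.00·(cos77°, sin77°) = (0.2250, 0.9744)
|BD| = 4.8734
circle(B,8.00) ∩ circle(D,7.00): a=3.9757, h=6.9422
  candidates: C₊=(5.5083,6.9815) cross=33.832; C₋=(2.7324,-6.6225) cross=-33.832
  mode + wants cross > 0 → take C=(5.5083,6.9815) (cross=33.832)
ex = (C−B)/|BC| = (0.6604,0.7509); ey = (-0.7509,0.6604)
P = B + 2.05·ex + -2.91·ey = (3.7639,0.5919)

3.76 0.59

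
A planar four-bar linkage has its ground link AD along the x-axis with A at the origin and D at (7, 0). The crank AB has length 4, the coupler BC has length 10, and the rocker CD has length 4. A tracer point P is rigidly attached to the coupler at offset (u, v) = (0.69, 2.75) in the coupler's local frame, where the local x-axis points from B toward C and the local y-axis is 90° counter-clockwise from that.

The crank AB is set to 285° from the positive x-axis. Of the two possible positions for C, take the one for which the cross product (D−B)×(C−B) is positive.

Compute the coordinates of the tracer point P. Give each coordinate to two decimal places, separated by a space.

A=(0,0), D=(7.00,0)
B = A + 4.00·(cos285°, sin285°) = (1.0353, -3.8637)
|BD| = 7.1068
circle(B,10.00) ∩ circle(D,4.00): a=9.4632, h=3.2322
  candidates: C₊=(7.2206,3.9939) cross=22.970; C₋=(10.7350,-1.4316) cross=-22.970
  mode + wants cross > 0 → take C=(7.2206,3.9939) (cross=22.970)
ex = (C−B)/|BC| = (0.6185,0.7858); ey = (-0.7858,0.6185)
P = B + 0.69·ex + 2.75·ey = (-0.6988,-1.6206)

-0.70 -1.62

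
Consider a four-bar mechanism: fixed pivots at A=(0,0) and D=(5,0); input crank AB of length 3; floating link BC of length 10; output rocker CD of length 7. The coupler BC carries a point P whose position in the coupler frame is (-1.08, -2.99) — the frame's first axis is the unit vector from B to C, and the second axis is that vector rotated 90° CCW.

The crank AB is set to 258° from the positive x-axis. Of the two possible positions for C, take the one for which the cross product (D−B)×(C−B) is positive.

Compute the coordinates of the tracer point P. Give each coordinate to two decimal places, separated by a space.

1.87 -4.90

A=(0,0), D=(5.00,0)
B = A + 3.00·(cos258°, sin258°) = (-0.6237, -2.9344)
|BD| = 6.3433
circle(B,10.00) ∩ circle(D,7.00): a=7.1916, h=6.9484
  candidates: C₊=(2.5377,6.5527) cross=44.076; C₋=(8.9665,-5.7678) cross=-44.076
  mode + wants cross > 0 → take C=(2.5377,6.5527) (cross=44.076)
ex = (C−B)/|BC| = (0.3161,0.9487); ey = (-0.9487,0.3161)
P = B + -1.08·ex + -2.99·ey = (1.8715,-4.9043)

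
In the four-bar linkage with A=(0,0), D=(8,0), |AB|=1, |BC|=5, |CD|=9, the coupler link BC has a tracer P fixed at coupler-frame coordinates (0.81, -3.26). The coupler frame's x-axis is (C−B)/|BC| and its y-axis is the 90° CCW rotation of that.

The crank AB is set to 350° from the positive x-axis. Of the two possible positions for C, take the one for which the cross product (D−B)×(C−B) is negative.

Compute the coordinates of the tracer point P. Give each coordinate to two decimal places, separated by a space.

A=(0,0), D=(8.00,0)
B = A + 1.00·(cos350°, sin350°) = (0.9848, -0.1736)
|BD| = 7.0173
circle(B,5.00) ∩ circle(D,9.00): a=-0.4814, h=4.9768
  candidates: C₊=(0.3804,4.7897) cross=34.924; C₋=(0.6267,-5.1608) cross=-34.924
  mode - wants cross < 0 → take C=(0.6267,-5.1608) (cross=-34.924)
ex = (C−B)/|BC| = (-0.0716,-0.9974); ey = (0.9974,-0.0716)
P = B + 0.81·ex + -3.26·ey = (-2.3248,-0.7481)

-2.32 -0.75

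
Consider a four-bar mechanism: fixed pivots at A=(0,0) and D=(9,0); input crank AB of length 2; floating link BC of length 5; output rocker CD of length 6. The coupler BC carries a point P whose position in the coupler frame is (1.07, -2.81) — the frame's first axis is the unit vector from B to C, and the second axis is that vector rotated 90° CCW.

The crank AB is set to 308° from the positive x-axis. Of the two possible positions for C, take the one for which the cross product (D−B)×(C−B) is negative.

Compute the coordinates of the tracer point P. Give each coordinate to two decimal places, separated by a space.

0.36 -4.45

A=(0,0), D=(9.00,0)
B = A + 2.00·(cos308°, sin308°) = (1.2313, -1.5760)
|BD| = 7.9269
circle(B,5.00) ∩ circle(D,6.00): a=3.2696, h=3.7828
  candidates: C₊=(3.6836,2.7813) cross=29.986; C₋=(5.1878,-4.6332) cross=-29.986
  mode - wants cross < 0 → take C=(5.1878,-4.6332) (cross=-29.986)
ex = (C−B)/|BC| = (0.7913,-0.6114); ey = (0.6114,0.7913)
P = B + 1.07·ex + -2.81·ey = (0.3598,-4.4538)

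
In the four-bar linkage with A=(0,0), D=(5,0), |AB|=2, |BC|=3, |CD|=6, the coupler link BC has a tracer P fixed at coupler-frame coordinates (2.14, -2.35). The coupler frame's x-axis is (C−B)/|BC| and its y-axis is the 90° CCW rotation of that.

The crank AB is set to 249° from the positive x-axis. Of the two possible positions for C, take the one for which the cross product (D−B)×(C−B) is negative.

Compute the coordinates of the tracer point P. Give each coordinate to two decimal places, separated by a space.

A=(0,0), D=(5.00,0)
B = A + 2.00·(cos249°, sin249°) = (-0.7167, -1.8672)
|BD| = 6.0139
circle(B,3.00) ∩ circle(D,6.00): a=0.7622, h=2.9016
  candidates: C₊=(-0.8931,1.1277) cross=17.450; C₋=(0.9086,-4.3887) cross=-17.450
  mode - wants cross < 0 → take C=(0.9086,-4.3887) (cross=-17.450)
ex = (C−B)/|BC| = (0.5418,-0.8405); ey = (0.8405,0.5418)
P = B + 2.14·ex + -2.35·ey = (-1.5325,-4.9391)

-1.53 -4.94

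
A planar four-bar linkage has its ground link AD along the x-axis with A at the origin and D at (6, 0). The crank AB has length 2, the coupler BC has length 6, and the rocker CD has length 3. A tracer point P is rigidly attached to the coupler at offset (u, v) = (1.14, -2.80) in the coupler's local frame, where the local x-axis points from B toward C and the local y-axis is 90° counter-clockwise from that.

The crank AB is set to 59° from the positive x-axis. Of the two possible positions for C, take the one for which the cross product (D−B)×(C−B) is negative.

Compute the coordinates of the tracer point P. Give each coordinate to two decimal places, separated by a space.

A=(0,0), D=(6.00,0)
B = A + 2.00·(cos59°, sin59°) = (1.0301, 1.7143)
|BD| = 5.2573
circle(B,6.00) ∩ circle(D,3.00): a=5.1965, h=2.9994
  candidates: C₊=(6.9206,2.8553) cross=15.769; C₋=(4.9645,-2.8156) cross=-15.769
  mode - wants cross < 0 → take C=(4.9645,-2.8156) (cross=-15.769)
ex = (C−B)/|BC| = (0.6557,-0.7550); ey = (0.7550,0.6557)
P = B + 1.14·ex + -2.80·ey = (-0.3364,-0.9824)

-0.34 -0.98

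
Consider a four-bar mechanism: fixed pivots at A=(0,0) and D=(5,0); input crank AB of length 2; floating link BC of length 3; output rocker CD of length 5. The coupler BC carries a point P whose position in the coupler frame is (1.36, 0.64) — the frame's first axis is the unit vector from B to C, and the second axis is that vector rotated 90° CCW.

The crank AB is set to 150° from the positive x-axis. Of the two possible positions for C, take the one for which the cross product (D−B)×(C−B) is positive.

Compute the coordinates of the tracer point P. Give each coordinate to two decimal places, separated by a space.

-0.95 2.29

A=(0,0), D=(5.00,0)
B = A + 2.00·(cos150°, sin150°) = (-1.7321, 1.0000)
|BD| = 6.8059
circle(B,3.00) ∩ circle(D,5.00): a=2.2275, h=2.0095
  candidates: C₊=(0.7665,2.6604) cross=13.677; C₋=(0.1760,-1.3150) cross=-13.677
  mode + wants cross > 0 → take C=(0.7665,2.6604) (cross=13.677)
ex = (C−B)/|BC| = (0.8329,0.5535); ey = (-0.5535,0.8329)
P = B + 1.36·ex + 0.64·ey = (-0.9536,2.2858)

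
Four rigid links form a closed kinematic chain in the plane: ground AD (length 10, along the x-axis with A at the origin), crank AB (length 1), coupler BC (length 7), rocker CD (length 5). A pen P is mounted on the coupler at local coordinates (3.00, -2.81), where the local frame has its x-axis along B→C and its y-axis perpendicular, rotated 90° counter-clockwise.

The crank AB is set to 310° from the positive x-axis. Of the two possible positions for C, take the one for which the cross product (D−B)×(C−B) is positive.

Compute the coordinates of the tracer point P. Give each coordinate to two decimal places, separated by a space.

4.72 -1.27

A=(0,0), D=(10.00,0)
B = A + 1.00·(cos310°, sin310°) = (0.6428, -0.7660)
|BD| = 9.3885
circle(B,7.00) ∩ circle(D,5.00): a=5.9724, h=3.6511
  candidates: C₊=(6.2974,3.3602) cross=34.278; C₋=(6.8932,-3.9176) cross=-34.278
  mode + wants cross > 0 → take C=(6.2974,3.3602) (cross=34.278)
ex = (C−B)/|BC| = (0.8078,0.5895); ey = (-0.5895,0.8078)
P = B + 3.00·ex + -2.81·ey = (4.7226,-1.2676)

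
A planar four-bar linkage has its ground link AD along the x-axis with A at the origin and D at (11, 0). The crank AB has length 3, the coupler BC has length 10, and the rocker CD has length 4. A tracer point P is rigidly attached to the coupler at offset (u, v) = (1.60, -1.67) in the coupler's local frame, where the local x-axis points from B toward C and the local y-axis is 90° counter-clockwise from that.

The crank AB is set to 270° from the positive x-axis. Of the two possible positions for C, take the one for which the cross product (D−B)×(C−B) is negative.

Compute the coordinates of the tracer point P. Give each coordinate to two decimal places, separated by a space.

A=(0,0), D=(11.00,0)
B = A + 3.00·(cos270°, sin270°) = (-0.0000, -3.0000)
|BD| = 11.4018
circle(B,10.00) ∩ circle(D,4.00): a=9.3845, h=3.4541
  candidates: C₊=(8.1450,2.8016) cross=39.383; C₋=(9.9627,-3.8632) cross=-39.383
  mode - wants cross < 0 → take C=(9.9627,-3.8632) (cross=-39.383)
ex = (C−B)/|BC| = (0.9963,-0.0863); ey = (0.0863,0.9963)
P = B + 1.60·ex + -1.67·ey = (1.4499,-4.8019)

1.45 -4.80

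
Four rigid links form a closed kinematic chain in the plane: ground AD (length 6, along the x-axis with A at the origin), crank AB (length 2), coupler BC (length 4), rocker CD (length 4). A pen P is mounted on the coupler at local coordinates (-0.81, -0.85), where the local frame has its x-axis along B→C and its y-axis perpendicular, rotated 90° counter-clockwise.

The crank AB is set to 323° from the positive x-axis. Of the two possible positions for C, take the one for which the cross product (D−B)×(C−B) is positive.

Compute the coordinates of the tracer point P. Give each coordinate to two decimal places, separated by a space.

A=(0,0), D=(6.00,0)
B = A + 2.00·(cos323°, sin323°) = (1.5973, -1.2036)
|BD| = 4.5643
circle(B,4.00) ∩ circle(D,4.00): a=2.2821, h=3.2851
  candidates: C₊=(2.9323,2.5670) cross=14.994; C₋=(4.6649,-3.7706) cross=-14.994
  mode + wants cross > 0 → take C=(2.9323,2.5670) (cross=14.994)
ex = (C−B)/|BC| = (0.3338,0.9427); ey = (-0.9427,0.3338)
P = B + -0.81·ex + -0.85·ey = (2.1282,-2.2509)

2.13 -2.25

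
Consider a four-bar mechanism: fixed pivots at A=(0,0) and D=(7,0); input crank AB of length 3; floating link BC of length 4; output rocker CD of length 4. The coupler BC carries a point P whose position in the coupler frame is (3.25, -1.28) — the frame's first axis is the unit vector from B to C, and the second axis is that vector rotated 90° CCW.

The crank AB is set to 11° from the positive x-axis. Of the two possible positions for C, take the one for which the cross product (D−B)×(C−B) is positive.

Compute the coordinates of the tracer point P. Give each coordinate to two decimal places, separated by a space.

A=(0,0), D=(7.00,0)
B = A + 3.00·(cos11°, sin11°) = (2.9449, 0.5724)
|BD| = 4.0953
circle(B,4.00) ∩ circle(D,4.00): a=2.0477, h=3.4361
  candidates: C₊=(5.4527,3.6886) cross=14.072; C₋=(4.4922,-3.1162) cross=-14.072
  mode + wants cross > 0 → take C=(5.4527,3.6886) (cross=14.072)
ex = (C−B)/|BC| = (0.6270,0.7790); ey = (-0.7790,0.6270)
P = B + 3.25·ex + -1.28·ey = (5.9797,2.3018)

5.98 2.30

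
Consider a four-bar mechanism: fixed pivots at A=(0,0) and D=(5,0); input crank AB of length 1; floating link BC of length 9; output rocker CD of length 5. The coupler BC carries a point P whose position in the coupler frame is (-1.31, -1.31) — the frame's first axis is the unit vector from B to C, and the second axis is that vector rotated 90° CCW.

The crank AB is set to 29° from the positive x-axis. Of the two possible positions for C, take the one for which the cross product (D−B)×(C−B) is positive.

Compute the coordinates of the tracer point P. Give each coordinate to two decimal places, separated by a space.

-0.32 -0.93

A=(0,0), D=(5.00,0)
B = A + 1.00·(cos29°, sin29°) = (0.8746, 0.4848)
|BD| = 4.1538
circle(B,9.00) ∩ circle(D,5.00): a=8.8177, h=1.8020
  candidates: C₊=(9.8424,1.2453) cross=7.485; C₋=(9.4218,-2.3341) cross=-7.485
  mode + wants cross > 0 → take C=(9.8424,1.2453) (cross=7.485)
ex = (C−B)/|BC| = (0.9964,0.0845); ey = (-0.0845,0.9964)
P = B + -1.31·ex + -1.31·ey = (-0.3200,-0.9312)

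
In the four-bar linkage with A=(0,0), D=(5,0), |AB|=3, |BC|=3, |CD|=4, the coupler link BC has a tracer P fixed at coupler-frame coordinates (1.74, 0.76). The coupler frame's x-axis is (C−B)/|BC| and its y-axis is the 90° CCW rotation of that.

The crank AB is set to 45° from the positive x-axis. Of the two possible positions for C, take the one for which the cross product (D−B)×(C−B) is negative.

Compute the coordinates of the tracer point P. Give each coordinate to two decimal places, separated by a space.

2.22 0.22

A=(0,0), D=(5.00,0)
B = A + 3.00·(cos45°, sin45°) = (2.1213, 2.1213)
|BD| = 3.5759
circle(B,3.00) ∩ circle(D,4.00): a=0.8091, h=2.8888
  candidates: C₊=(4.4865,3.9669) cross=10.330; C₋=(1.0590,-0.6843) cross=-10.330
  mode - wants cross < 0 → take C=(1.0590,-0.6843) (cross=-10.330)
ex = (C−B)/|BC| = (-0.3541,-0.9352); ey = (0.9352,-0.3541)
P = B + 1.74·ex + 0.76·ey = (2.2159,0.2249)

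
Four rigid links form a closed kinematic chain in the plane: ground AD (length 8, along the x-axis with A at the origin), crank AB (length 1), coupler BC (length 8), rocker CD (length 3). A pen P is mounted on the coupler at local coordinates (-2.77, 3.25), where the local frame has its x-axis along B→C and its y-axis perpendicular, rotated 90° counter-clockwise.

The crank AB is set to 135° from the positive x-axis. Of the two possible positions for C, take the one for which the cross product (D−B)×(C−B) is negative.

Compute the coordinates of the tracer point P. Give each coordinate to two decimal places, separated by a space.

-1.87 4.82

A=(0,0), D=(8.00,0)
B = A + 1.00·(cos135°, sin135°) = (-0.7071, 0.7071)
|BD| = 8.7358
circle(B,8.00) ∩ circle(D,3.00): a=7.5159, h=2.7408
  candidates: C₊=(7.0059,2.8305) cross=23.943; C₋=(6.5622,-2.6330) cross=-23.943
  mode - wants cross < 0 → take C=(6.5622,-2.6330) (cross=-23.943)
ex = (C−B)/|BC| = (0.9087,-0.4175); ey = (0.4175,0.9087)
P = B + -2.77·ex + 3.25·ey = (-1.8672,4.8168)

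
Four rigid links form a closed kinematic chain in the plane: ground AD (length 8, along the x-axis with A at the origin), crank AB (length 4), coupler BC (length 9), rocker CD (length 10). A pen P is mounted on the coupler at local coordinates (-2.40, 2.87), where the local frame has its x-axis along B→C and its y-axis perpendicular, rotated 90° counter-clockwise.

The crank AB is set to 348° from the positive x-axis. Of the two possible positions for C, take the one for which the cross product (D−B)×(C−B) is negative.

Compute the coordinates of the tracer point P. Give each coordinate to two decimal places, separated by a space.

6.31 2.04

A=(0,0), D=(8.00,0)
B = A + 4.00·(cos348°, sin348°) = (3.9126, -0.8316)
|BD| = 4.1712
circle(B,9.00) ∩ circle(D,10.00): a=-0.1920, h=8.9980
  candidates: C₊=(1.9305,7.9474) cross=37.532; C₋=(5.5185,-9.6872) cross=-37.532
  mode - wants cross < 0 → take C=(5.5185,-9.6872) (cross=-37.532)
ex = (C−B)/|BC| = (0.1784,-0.9840); ey = (0.9840,0.1784)
P = B + -2.40·ex + 2.87·ey = (6.3083,2.0419)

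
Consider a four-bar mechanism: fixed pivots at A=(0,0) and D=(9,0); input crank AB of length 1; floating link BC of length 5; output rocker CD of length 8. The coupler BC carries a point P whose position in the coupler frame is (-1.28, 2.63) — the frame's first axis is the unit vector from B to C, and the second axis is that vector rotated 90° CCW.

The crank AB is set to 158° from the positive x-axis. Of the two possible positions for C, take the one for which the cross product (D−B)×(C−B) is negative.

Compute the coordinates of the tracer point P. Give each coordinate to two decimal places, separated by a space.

0.50 2.93

A=(0,0), D=(9.00,0)
B = A + 1.00·(cos158°, sin158°) = (-0.9272, 0.3746)
|BD| = 9.9342
circle(B,5.00) ∩ circle(D,8.00): a=3.0042, h=3.9968
  candidates: C₊=(2.2256,4.2553) cross=39.706; C₋=(1.9242,-3.7327) cross=-39.706
  mode - wants cross < 0 → take C=(1.9242,-3.7327) (cross=-39.706)
ex = (C−B)/|BC| = (0.5703,-0.8215); ey = (0.8215,0.5703)
P = B + -1.28·ex + 2.63·ey = (0.5033,2.9259)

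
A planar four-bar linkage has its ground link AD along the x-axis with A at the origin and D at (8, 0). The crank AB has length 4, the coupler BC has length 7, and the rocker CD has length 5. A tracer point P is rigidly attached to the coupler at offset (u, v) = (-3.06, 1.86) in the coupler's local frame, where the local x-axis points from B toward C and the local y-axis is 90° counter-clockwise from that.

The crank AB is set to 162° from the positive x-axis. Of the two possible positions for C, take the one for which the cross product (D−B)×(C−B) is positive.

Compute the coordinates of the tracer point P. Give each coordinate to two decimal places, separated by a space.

A=(0,0), D=(8.00,0)
B = A + 4.00·(cos162°, sin162°) = (-3.8042, 1.2361)
|BD| = 11.8688
circle(B,7.00) ∩ circle(D,5.00): a=6.9454, h=0.8723
  candidates: C₊=(3.1943,1.3803) cross=10.353; C₋=(3.0126,-0.3548) cross=-10.353
  mode + wants cross > 0 → take C=(3.1943,1.3803) (cross=10.353)
ex = (C−B)/|BC| = (0.9998,0.0206); ey = (-0.0206,0.9998)
P = B + -3.06·ex + 1.86·ey = (-6.9019,3.0326)

-6.90 3.03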